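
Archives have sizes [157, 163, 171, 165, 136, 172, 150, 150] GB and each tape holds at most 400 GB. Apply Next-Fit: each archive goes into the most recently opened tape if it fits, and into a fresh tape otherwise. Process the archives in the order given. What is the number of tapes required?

4 tapes

Put 157 GB in tape 1; 243 GB remain.
Put 163 GB in tape 1; 80 GB remain.
Put 171 GB in tape 2; 229 GB remain.
Put 165 GB in tape 2; 64 GB remain.
Put 136 GB in tape 3; 264 GB remain.
Put 172 GB in tape 3; 92 GB remain.
Put 150 GB in tape 4; 250 GB remain.
Put 150 GB in tape 4; 100 GB remain.
Final tapes: [157,163] [171,165] [136,172] [150,150].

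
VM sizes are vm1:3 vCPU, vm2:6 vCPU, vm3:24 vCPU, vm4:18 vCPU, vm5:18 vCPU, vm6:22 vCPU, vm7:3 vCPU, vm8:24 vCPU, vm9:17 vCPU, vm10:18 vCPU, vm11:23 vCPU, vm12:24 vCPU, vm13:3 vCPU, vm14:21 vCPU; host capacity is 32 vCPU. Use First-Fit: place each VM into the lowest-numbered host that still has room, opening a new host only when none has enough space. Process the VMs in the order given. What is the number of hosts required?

Put vm1 (3 vCPU) in host 1; 29 vCPU remain.
Put vm2 (6 vCPU) in host 1; 23 vCPU remain.
Put vm3 (24 vCPU) in host 2; 8 vCPU remain.
Put vm4 (18 vCPU) in host 1; 5 vCPU remain.
Put vm5 (18 vCPU) in host 3; 14 vCPU remain.
Put vm6 (22 vCPU) in host 4; 10 vCPU remain.
Put vm7 (3 vCPU) in host 1; 2 vCPU remain.
Put vm8 (24 vCPU) in host 5; 8 vCPU remain.
Put vm9 (17 vCPU) in host 6; 15 vCPU remain.
Put vm10 (18 vCPU) in host 7; 14 vCPU remain.
Put vm11 (23 vCPU) in host 8; 9 vCPU remain.
Put vm12 (24 vCPU) in host 9; 8 vCPU remain.
Put vm13 (3 vCPU) in host 2; 5 vCPU remain.
Put vm14 (21 vCPU) in host 10; 11 vCPU remain.
Final hosts: [3,6,18,3] [24,3] [18] [22] [24] [17] [18] [23] [24] [21].

10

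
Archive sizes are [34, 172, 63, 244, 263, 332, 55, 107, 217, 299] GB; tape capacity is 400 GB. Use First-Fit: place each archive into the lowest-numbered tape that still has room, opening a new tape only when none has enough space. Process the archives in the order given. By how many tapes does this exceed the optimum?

1

First-Fit: [34,172,63,55] [244,107] [263] [332] [217] [299] → 6 tapes.
Total size 1786 GB; any packing needs at least ⌈1786/400⌉ = 5 tapes.
An optimal packing achieves that bound: [332,63] [299,55,34] [263,107] [244] [217,172] → 5 tapes.
Excess: 6 − 5 = 1.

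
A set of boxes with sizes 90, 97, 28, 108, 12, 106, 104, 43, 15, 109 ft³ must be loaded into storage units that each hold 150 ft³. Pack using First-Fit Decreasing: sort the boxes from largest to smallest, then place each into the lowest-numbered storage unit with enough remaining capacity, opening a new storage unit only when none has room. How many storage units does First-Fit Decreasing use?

6 storage units

Sorted descending: 109, 108, 106, 104, 97, 90, 43, 28, 15, 12.
storage unit 1: place 109 ft³, 41 ft³ left
storage unit 2: place 108 ft³, 42 ft³ left
storage unit 3: place 106 ft³, 44 ft³ left
storage unit 4: place 104 ft³, 46 ft³ left
storage unit 5: place 97 ft³, 53 ft³ left
storage unit 6: place 90 ft³, 60 ft³ left
storage unit 3: place 43 ft³, 1 ft³ left
storage unit 1: place 28 ft³, 13 ft³ left
storage unit 2: place 15 ft³, 27 ft³ left
storage unit 1: place 12 ft³, 1 ft³ left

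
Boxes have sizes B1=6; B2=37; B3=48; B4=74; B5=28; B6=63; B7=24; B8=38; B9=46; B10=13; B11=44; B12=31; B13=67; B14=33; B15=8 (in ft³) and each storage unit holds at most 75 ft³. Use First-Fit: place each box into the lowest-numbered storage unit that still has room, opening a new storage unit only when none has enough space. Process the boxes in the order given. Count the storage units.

9

storage unit 1: place B1 (6 ft³), 69 ft³ left
storage unit 1: place B2 (37 ft³), 32 ft³ left
storage unit 2: place B3 (48 ft³), 27 ft³ left
storage unit 3: place B4 (74 ft³), 1 ft³ left
storage unit 1: place B5 (28 ft³), 4 ft³ left
storage unit 4: place B6 (63 ft³), 12 ft³ left
storage unit 2: place B7 (24 ft³), 3 ft³ left
storage unit 5: place B8 (38 ft³), 37 ft³ left
storage unit 6: place B9 (46 ft³), 29 ft³ left
storage unit 5: place B10 (13 ft³), 24 ft³ left
storage unit 7: place B11 (44 ft³), 31 ft³ left
storage unit 7: place B12 (31 ft³), 0 ft³ left
storage unit 8: place B13 (67 ft³), 8 ft³ left
storage unit 9: place B14 (33 ft³), 42 ft³ left
storage unit 4: place B15 (8 ft³), 4 ft³ left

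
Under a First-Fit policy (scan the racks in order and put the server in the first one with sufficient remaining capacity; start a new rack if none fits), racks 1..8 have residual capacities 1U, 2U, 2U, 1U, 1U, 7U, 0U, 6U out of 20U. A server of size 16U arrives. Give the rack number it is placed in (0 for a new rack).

No rack has ≥ 16U free, so a new rack is opened.

0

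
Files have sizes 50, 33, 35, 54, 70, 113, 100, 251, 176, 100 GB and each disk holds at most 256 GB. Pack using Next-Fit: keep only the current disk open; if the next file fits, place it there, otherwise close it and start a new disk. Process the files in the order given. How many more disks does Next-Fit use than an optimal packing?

1

Next-Fit: [50,33,35,54,70] [113,100] [251] [176] [100] → 5 disks.
Total size 982 GB; any packing needs at least ⌈982/256⌉ = 4 disks.
An optimal packing achieves that bound: [251] [176,70] [113,100,35] [100,54,50,33] → 4 disks.
Excess: 5 − 4 = 1.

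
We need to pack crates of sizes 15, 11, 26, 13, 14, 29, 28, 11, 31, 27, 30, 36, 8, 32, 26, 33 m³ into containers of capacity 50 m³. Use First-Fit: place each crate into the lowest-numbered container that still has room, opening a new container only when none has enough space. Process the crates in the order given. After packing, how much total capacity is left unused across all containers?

180

15 m³ → container 1 (remaining 35 m³)
11 m³ → container 1 (remaining 24 m³)
26 m³ → container 2 (remaining 24 m³)
13 m³ → container 1 (remaining 11 m³)
14 m³ → container 2 (remaining 10 m³)
29 m³ → container 3 (remaining 21 m³)
28 m³ → container 4 (remaining 22 m³)
11 m³ → container 1 (remaining 0 m³)
31 m³ → container 5 (remaining 19 m³)
27 m³ → container 6 (remaining 23 m³)
30 m³ → container 7 (remaining 20 m³)
36 m³ → container 8 (remaining 14 m³)
8 m³ → container 2 (remaining 2 m³)
32 m³ → container 9 (remaining 18 m³)
26 m³ → container 10 (remaining 24 m³)
33 m³ → container 11 (remaining 17 m³)
11 containers × 50 m³ = 550 m³; used 370 m³; unused 180 m³.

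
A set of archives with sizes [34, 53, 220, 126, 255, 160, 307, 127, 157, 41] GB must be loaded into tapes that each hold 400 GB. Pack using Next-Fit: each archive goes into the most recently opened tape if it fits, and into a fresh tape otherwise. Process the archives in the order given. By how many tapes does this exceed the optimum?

1

Next-Fit: [34,53,220] [126,255] [160] [307] [127,157,41] → 5 tapes.
Total size 1480 GB; any packing needs at least ⌈1480/400⌉ = 4 tapes.
An optimal packing achieves that bound: [307,53,34] [255,127] [220,160] [157,126,41] → 4 tapes.
Excess: 5 − 4 = 1.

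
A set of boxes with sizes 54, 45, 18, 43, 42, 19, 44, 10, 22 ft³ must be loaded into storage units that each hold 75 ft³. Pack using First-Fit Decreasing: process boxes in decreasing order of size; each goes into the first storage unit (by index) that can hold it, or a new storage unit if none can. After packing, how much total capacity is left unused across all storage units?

78

Sorted descending: 54, 45, 44, 43, 42, 22, 19, 18, 10.
54 ft³ → storage unit 1 (remaining 21 ft³)
45 ft³ → storage unit 2 (remaining 30 ft³)
44 ft³ → storage unit 3 (remaining 31 ft³)
43 ft³ → storage unit 4 (remaining 32 ft³)
42 ft³ → storage unit 5 (remaining 33 ft³)
22 ft³ → storage unit 2 (remaining 8 ft³)
19 ft³ → storage unit 1 (remaining 2 ft³)
18 ft³ → storage unit 3 (remaining 13 ft³)
10 ft³ → storage unit 3 (remaining 3 ft³)
5 storage units × 75 ft³ = 375 ft³; used 297 ft³; unused 78 ft³.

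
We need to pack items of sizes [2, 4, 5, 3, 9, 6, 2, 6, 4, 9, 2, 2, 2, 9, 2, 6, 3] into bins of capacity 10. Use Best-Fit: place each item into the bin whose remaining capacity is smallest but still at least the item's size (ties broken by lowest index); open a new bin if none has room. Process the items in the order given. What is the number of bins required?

Put 2 in bin 1; 8 remain.
Put 4 in bin 1; 4 remain.
Put 5 in bin 2; 5 remain.
Put 3 in bin 1; 1 remain.
Put 9 in bin 3; 1 remain.
Put 6 in bin 4; 4 remain.
Put 2 in bin 4; 2 remain.
Put 6 in bin 5; 4 remain.
Put 4 in bin 5; 0 remain.
Put 9 in bin 6; 1 remain.
Put 2 in bin 4; 0 remain.
Put 2 in bin 2; 3 remain.
Put 2 in bin 2; 1 remain.
Put 9 in bin 7; 1 remain.
Put 2 in bin 8; 8 remain.
Put 6 in bin 8; 2 remain.
Put 3 in bin 9; 7 remain.
Final bins: [2,4,3] [5,2,2] [9] [6,2,2] [6,4] [9] [9] [2,6] [3].

9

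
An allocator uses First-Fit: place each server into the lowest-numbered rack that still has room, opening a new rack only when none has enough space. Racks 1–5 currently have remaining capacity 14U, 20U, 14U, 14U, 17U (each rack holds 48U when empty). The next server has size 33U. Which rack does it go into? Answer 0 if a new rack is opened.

No rack has ≥ 33U free, so a new rack is opened.

0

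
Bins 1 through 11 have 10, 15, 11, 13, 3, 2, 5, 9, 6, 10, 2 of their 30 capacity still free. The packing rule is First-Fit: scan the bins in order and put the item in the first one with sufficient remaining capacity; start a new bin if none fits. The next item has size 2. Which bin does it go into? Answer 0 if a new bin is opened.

1

Bins with room: bin 1 (10), bin 2 (15), bin 3 (11), bin 4 (13), bin 5 (3), bin 6 (2), bin 7 (5), bin 8 (9), bin 9 (6), bin 10 (10), bin 11 (2).
The first with room is bin 1.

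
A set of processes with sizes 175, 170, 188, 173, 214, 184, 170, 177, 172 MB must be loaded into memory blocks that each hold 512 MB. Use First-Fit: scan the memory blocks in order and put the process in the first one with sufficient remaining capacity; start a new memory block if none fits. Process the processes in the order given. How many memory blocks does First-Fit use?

Put 175 MB in memory block 1; 337 MB remain.
Put 170 MB in memory block 1; 167 MB remain.
Put 188 MB in memory block 2; 324 MB remain.
Put 173 MB in memory block 2; 151 MB remain.
Put 214 MB in memory block 3; 298 MB remain.
Put 184 MB in memory block 3; 114 MB remain.
Put 170 MB in memory block 4; 342 MB remain.
Put 177 MB in memory block 4; 165 MB remain.
Put 172 MB in memory block 5; 340 MB remain.
Final memory blocks: [175,170] [188,173] [214,184] [170,177] [172].

5 memory blocks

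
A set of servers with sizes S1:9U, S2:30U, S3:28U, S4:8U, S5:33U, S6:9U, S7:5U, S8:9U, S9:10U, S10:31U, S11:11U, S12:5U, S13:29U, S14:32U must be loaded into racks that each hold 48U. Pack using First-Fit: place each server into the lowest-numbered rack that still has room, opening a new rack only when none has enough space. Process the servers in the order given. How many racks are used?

6 racks

rack 1: place S1 (9U), 39U left
rack 1: place S2 (30U), 9U left
rack 2: place S3 (28U), 20U left
rack 1: place S4 (8U), 1U left
rack 3: place S5 (33U), 15U left
rack 2: place S6 (9U), 11U left
rack 2: place S7 (5U), 6U left
rack 3: place S8 (9U), 6U left
rack 4: place S9 (10U), 38U left
rack 4: place S10 (31U), 7U left
rack 5: place S11 (11U), 37U left
rack 2: place S12 (5U), 1U left
rack 5: place S13 (29U), 8U left
rack 6: place S14 (32U), 16U left
Final racks: [9,30,8] [28,9,5,5] [33,9] [10,31] [11,29] [32].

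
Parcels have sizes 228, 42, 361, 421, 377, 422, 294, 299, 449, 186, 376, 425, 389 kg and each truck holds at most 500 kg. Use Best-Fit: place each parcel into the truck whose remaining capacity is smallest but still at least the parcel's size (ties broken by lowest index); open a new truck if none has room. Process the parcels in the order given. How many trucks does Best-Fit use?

truck 1: place 228 kg, 272 kg left
truck 1: place 42 kg, 230 kg left
truck 2: place 361 kg, 139 kg left
truck 3: place 421 kg, 79 kg left
truck 4: place 377 kg, 123 kg left
truck 5: place 422 kg, 78 kg left
truck 6: place 294 kg, 206 kg left
truck 7: place 299 kg, 201 kg left
truck 8: place 449 kg, 51 kg left
truck 7: place 186 kg, 15 kg left
truck 9: place 376 kg, 124 kg left
truck 10: place 425 kg, 75 kg left
truck 11: place 389 kg, 111 kg left

11 trucks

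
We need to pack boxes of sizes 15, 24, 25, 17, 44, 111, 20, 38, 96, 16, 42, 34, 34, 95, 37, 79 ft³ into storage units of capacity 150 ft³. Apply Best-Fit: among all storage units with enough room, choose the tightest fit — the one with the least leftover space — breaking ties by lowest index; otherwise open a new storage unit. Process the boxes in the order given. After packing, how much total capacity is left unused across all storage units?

storage unit 1: place 15 ft³, 135 ft³ left
storage unit 1: place 24 ft³, 111 ft³ left
storage unit 1: place 25 ft³, 86 ft³ left
storage unit 1: place 17 ft³, 69 ft³ left
storage unit 1: place 44 ft³, 25 ft³ left
storage unit 2: place 111 ft³, 39 ft³ left
storage unit 1: place 20 ft³, 5 ft³ left
storage unit 2: place 38 ft³, 1 ft³ left
storage unit 3: place 96 ft³, 54 ft³ left
storage unit 3: place 16 ft³, 38 ft³ left
storage unit 4: place 42 ft³, 108 ft³ left
storage unit 3: place 34 ft³, 4 ft³ left
storage unit 4: place 34 ft³, 74 ft³ left
storage unit 5: place 95 ft³, 55 ft³ left
storage unit 5: place 37 ft³, 18 ft³ left
storage unit 6: place 79 ft³, 71 ft³ left
6 storage units × 150 ft³ = 900 ft³; used 727 ft³; unused 173 ft³.

173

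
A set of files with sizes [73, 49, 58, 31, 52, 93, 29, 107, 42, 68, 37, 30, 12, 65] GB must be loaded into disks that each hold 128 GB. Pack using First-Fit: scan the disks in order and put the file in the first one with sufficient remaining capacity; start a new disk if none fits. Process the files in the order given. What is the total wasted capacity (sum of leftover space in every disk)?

73 GB → disk 1 (remaining 55 GB)
49 GB → disk 1 (remaining 6 GB)
58 GB → disk 2 (remaining 70 GB)
31 GB → disk 2 (remaining 39 GB)
52 GB → disk 3 (remaining 76 GB)
93 GB → disk 4 (remaining 35 GB)
29 GB → disk 2 (remaining 10 GB)
107 GB → disk 5 (remaining 21 GB)
42 GB → disk 3 (remaining 34 GB)
68 GB → disk 6 (remaining 60 GB)
37 GB → disk 6 (remaining 23 GB)
30 GB → disk 3 (remaining 4 GB)
12 GB → disk 4 (remaining 23 GB)
65 GB → disk 7 (remaining 63 GB)
7 disks × 128 GB = 896 GB; used 746 GB; unused 150 GB.

150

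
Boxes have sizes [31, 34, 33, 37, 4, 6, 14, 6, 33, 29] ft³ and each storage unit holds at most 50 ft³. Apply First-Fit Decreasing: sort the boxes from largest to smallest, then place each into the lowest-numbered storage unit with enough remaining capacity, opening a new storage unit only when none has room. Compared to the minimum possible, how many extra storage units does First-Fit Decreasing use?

First-Fit Decreasing: [37,6,6] [34,14] [33,4] [33] [31] [29] → 6 storage units.
6 boxes exceed 25 ft³ (half the capacity), and no two of those can share a storage unit, so at least 6 storage units are needed.
So 6 is already optimal.

0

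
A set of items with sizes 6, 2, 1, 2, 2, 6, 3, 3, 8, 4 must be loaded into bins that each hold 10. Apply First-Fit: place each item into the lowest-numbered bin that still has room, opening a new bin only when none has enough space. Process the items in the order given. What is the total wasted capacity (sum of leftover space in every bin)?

3

6 → bin 1 (remaining 4)
2 → bin 1 (remaining 2)
1 → bin 1 (remaining 1)
2 → bin 2 (remaining 8)
2 → bin 2 (remaining 6)
6 → bin 2 (remaining 0)
3 → bin 3 (remaining 7)
3 → bin 3 (remaining 4)
8 → bin 4 (remaining 2)
4 → bin 3 (remaining 0)
4 bins × 10 = 40; used 37; unused 3.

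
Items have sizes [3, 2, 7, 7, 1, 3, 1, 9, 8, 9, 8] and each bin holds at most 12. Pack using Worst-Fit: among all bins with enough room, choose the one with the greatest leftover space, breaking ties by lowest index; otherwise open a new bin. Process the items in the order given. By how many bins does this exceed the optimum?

0

Worst-Fit: [3,2,7] [7,1,3,1] [9] [8] [9] [8] → 6 bins.
6 items exceed 6 (half the capacity), and no two of those can share a bin, so at least 6 bins are needed.
So 6 is already optimal.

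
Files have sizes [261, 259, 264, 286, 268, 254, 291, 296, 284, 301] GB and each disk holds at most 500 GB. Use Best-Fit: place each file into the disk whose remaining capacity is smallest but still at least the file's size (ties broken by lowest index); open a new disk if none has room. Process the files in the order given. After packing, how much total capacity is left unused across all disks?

disk 1: place 261 GB, 239 GB left
disk 2: place 259 GB, 241 GB left
disk 3: place 264 GB, 236 GB left
disk 4: place 286 GB, 214 GB left
disk 5: place 268 GB, 232 GB left
disk 6: place 254 GB, 246 GB left
disk 7: place 291 GB, 209 GB left
disk 8: place 296 GB, 204 GB left
disk 9: place 284 GB, 216 GB left
disk 10: place 301 GB, 199 GB left
10 disks × 500 GB = 5000 GB; used 2764 GB; unused 2236 GB.

2236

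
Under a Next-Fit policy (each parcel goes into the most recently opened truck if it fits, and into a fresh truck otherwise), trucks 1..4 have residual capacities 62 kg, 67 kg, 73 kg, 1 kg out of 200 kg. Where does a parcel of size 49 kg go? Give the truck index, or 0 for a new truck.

0

Next-Fit only looks at truck 4, which has 1 kg free.
49 kg does not fit, so a new truck is opened.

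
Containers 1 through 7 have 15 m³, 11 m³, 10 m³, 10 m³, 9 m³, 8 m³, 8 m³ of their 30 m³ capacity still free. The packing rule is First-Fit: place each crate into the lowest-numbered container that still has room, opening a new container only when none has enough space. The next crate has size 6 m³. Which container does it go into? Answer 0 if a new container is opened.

1

Containers with room: container 1 (15 m³), container 2 (11 m³), container 3 (10 m³), container 4 (10 m³), container 5 (9 m³), container 6 (8 m³), container 7 (8 m³).
The first with room is container 1.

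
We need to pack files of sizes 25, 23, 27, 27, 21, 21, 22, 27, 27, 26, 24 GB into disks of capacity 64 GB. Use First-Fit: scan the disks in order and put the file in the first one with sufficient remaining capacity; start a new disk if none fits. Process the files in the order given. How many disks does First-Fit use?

25 GB → disk 1 (remaining 39 GB)
23 GB → disk 1 (remaining 16 GB)
27 GB → disk 2 (remaining 37 GB)
27 GB → disk 2 (remaining 10 GB)
21 GB → disk 3 (remaining 43 GB)
21 GB → disk 3 (remaining 22 GB)
22 GB → disk 3 (remaining 0 GB)
27 GB → disk 4 (remaining 37 GB)
27 GB → disk 4 (remaining 10 GB)
26 GB → disk 5 (remaining 38 GB)
24 GB → disk 5 (remaining 14 GB)

5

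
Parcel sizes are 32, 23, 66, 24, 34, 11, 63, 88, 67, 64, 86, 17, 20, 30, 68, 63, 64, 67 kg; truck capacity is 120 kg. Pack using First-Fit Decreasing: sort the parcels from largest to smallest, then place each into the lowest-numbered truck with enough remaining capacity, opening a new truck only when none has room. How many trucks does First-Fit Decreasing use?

10

Sorted descending: 88, 86, 68, 67, 67, 66, 64, 64, 63, 63, 34, 32, 30, 24, 23, 20, 17, 11.
Put 88 kg in truck 1; 32 kg remain.
Put 86 kg in truck 2; 34 kg remain.
Put 68 kg in truck 3; 52 kg remain.
Put 67 kg in truck 4; 53 kg remain.
Put 67 kg in truck 5; 53 kg remain.
Put 66 kg in truck 6; 54 kg remain.
Put 64 kg in truck 7; 56 kg remain.
Put 64 kg in truck 8; 56 kg remain.
Put 63 kg in truck 9; 57 kg remain.
Put 63 kg in truck 10; 57 kg remain.
Put 34 kg in truck 2; 0 kg remain.
Put 32 kg in truck 1; 0 kg remain.
Put 30 kg in truck 3; 22 kg remain.
Put 24 kg in truck 4; 29 kg remain.
Put 23 kg in truck 4; 6 kg remain.
Put 20 kg in truck 3; 2 kg remain.
Put 17 kg in truck 5; 36 kg remain.
Put 11 kg in truck 5; 25 kg remain.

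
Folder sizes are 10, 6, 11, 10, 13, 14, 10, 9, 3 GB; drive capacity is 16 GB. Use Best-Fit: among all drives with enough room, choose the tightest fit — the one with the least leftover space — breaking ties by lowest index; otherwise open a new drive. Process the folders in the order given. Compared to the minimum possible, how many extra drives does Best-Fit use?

Best-Fit: [10,6] [11] [10] [13,3] [14] [10] [9] → 7 drives.
7 folders exceed 8 GB (half the capacity), and no two of those can share a drive, so at least 7 drives are needed.
So 7 is already optimal.

0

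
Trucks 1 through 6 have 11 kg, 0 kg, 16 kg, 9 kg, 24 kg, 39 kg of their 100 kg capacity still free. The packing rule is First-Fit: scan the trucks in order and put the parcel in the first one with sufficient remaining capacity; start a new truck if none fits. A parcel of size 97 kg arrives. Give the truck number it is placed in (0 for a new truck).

No truck has ≥ 97 kg free, so a new truck is opened.

0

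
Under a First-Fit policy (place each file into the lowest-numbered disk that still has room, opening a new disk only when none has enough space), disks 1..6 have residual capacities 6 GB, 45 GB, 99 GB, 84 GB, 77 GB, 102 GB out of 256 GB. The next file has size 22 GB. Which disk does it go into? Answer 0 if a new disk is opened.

2

Disks with room: disk 2 (45 GB), disk 3 (99 GB), disk 4 (84 GB), disk 5 (77 GB), disk 6 (102 GB).
The first with room is disk 2.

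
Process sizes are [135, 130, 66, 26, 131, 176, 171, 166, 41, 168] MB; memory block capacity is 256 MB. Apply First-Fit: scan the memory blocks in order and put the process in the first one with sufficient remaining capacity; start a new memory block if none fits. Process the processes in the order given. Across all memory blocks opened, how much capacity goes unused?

memory block 1: place 135 MB, 121 MB left
memory block 2: place 130 MB, 126 MB left
memory block 1: place 66 MB, 55 MB left
memory block 1: place 26 MB, 29 MB left
memory block 3: place 131 MB, 125 MB left
memory block 4: place 176 MB, 80 MB left
memory block 5: place 171 MB, 85 MB left
memory block 6: place 166 MB, 90 MB left
memory block 2: place 41 MB, 85 MB left
memory block 7: place 168 MB, 88 MB left
7 memory blocks × 256 MB = 1792 MB; used 1210 MB; unused 582 MB.

582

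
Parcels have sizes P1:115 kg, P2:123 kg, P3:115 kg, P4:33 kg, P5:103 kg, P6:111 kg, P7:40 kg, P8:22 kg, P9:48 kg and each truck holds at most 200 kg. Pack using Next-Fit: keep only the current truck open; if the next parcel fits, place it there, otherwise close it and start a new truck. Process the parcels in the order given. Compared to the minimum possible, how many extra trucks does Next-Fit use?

1

Next-Fit: [115] [123] [115,33] [103] [111,40,22] [48] → 6 trucks.
5 parcels exceed 100 kg (half the capacity), and no two of those can share a truck, so at least 5 trucks are needed.
An optimal packing achieves that bound: [123,48,22] [115,40,33] [115] [111] [103] → 5 trucks.
Excess: 6 − 5 = 1.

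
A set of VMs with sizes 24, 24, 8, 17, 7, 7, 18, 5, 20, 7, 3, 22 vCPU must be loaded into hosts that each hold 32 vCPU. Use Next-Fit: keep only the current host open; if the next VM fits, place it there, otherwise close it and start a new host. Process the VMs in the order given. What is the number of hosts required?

24 vCPU → host 1 (remaining 8 vCPU)
24 vCPU → host 2 (remaining 8 vCPU)
8 vCPU → host 2 (remaining 0 vCPU)
17 vCPU → host 3 (remaining 15 vCPU)
7 vCPU → host 3 (remaining 8 vCPU)
7 vCPU → host 3 (remaining 1 vCPU)
18 vCPU → host 4 (remaining 14 vCPU)
5 vCPU → host 4 (remaining 9 vCPU)
20 vCPU → host 5 (remaining 12 vCPU)
7 vCPU → host 5 (remaining 5 vCPU)
3 vCPU → host 5 (remaining 2 vCPU)
22 vCPU → host 6 (remaining 10 vCPU)
Final hosts: [24] [24,8] [17,7,7] [18,5] [20,7,3] [22].

6 hosts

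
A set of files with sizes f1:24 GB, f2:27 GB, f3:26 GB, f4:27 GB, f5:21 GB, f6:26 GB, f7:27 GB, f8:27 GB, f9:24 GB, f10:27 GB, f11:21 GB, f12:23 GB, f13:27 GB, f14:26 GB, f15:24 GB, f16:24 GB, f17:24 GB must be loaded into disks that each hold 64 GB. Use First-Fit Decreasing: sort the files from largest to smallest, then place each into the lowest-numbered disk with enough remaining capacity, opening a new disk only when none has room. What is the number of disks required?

9 disks

Sorted descending: 27, 27, 27, 27, 27, 27, 26, 26, 26, 24, 24, 24, 24, 24, 23, 21, 21.
Put 27 GB in disk 1; 37 GB remain.
Put 27 GB in disk 1; 10 GB remain.
Put 27 GB in disk 2; 37 GB remain.
Put 27 GB in disk 2; 10 GB remain.
Put 27 GB in disk 3; 37 GB remain.
Put 27 GB in disk 3; 10 GB remain.
Put 26 GB in disk 4; 38 GB remain.
Put 26 GB in disk 4; 12 GB remain.
Put 26 GB in disk 5; 38 GB remain.
Put 24 GB in disk 5; 14 GB remain.
Put 24 GB in disk 6; 40 GB remain.
Put 24 GB in disk 6; 16 GB remain.
Put 24 GB in disk 7; 40 GB remain.
Put 24 GB in disk 7; 16 GB remain.
Put 23 GB in disk 8; 41 GB remain.
Put 21 GB in disk 8; 20 GB remain.
Put 21 GB in disk 9; 43 GB remain.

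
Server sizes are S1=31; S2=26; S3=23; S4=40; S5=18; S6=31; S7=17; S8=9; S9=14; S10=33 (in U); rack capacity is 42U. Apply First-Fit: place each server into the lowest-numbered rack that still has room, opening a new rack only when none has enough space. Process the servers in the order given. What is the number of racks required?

7

S1 (31U) → rack 1 (remaining 11U)
S2 (26U) → rack 2 (remaining 16U)
S3 (23U) → rack 3 (remaining 19U)
S4 (40U) → rack 4 (remaining 2U)
S5 (18U) → rack 3 (remaining 1U)
S6 (31U) → rack 5 (remaining 11U)
S7 (17U) → rack 6 (remaining 25U)
S8 (9U) → rack 1 (remaining 2U)
S9 (14U) → rack 2 (remaining 2U)
S10 (33U) → rack 7 (remaining 9U)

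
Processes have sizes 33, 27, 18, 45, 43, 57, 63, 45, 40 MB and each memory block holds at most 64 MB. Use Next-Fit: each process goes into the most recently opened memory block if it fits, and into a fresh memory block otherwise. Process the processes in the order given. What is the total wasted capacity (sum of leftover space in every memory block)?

33 MB → memory block 1 (remaining 31 MB)
27 MB → memory block 1 (remaining 4 MB)
18 MB → memory block 2 (remaining 46 MB)
45 MB → memory block 2 (remaining 1 MB)
43 MB → memory block 3 (remaining 21 MB)
57 MB → memory block 4 (remaining 7 MB)
63 MB → memory block 5 (remaining 1 MB)
45 MB → memory block 6 (remaining 19 MB)
40 MB → memory block 7 (remaining 24 MB)
7 memory blocks × 64 MB = 448 MB; used 371 MB; unused 77 MB.

77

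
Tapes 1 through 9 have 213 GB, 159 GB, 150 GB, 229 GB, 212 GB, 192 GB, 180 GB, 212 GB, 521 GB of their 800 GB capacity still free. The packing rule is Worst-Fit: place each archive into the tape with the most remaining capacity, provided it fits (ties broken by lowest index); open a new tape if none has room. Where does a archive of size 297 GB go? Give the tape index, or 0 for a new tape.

9

Tapes with room: tape 9 (521 GB).
Most room is tape 9 with 521 GB free.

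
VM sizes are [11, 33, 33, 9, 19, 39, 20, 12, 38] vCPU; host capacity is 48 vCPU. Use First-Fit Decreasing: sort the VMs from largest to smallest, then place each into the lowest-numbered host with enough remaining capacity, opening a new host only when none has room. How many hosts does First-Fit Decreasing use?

Sorted descending: 39, 38, 33, 33, 20, 19, 12, 11, 9.
host 1: place 39 vCPU, 9 vCPU left
host 2: place 38 vCPU, 10 vCPU left
host 3: place 33 vCPU, 15 vCPU left
host 4: place 33 vCPU, 15 vCPU left
host 5: place 20 vCPU, 28 vCPU left
host 5: place 19 vCPU, 9 vCPU left
host 3: place 12 vCPU, 3 vCPU left
host 4: place 11 vCPU, 4 vCPU left
host 1: place 9 vCPU, 0 vCPU left
Final hosts: [39,9] [38] [33,12] [33,11] [20,19].

5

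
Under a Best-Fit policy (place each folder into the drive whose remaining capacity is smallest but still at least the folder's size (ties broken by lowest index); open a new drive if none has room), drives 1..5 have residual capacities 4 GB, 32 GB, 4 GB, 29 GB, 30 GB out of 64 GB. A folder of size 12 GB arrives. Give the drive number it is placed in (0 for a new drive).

4

Drives with room: drive 2 (32 GB), drive 4 (29 GB), drive 5 (30 GB).
Tightest fit is drive 4 with 29 GB free.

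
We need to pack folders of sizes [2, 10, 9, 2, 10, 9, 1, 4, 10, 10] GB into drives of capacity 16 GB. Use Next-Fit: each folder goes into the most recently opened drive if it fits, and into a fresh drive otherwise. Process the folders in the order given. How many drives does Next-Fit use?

6

drive 1: place 2 GB, 14 GB left
drive 1: place 10 GB, 4 GB left
drive 2: place 9 GB, 7 GB left
drive 2: place 2 GB, 5 GB left
drive 3: place 10 GB, 6 GB left
drive 4: place 9 GB, 7 GB left
drive 4: place 1 GB, 6 GB left
drive 4: place 4 GB, 2 GB left
drive 5: place 10 GB, 6 GB left
drive 6: place 10 GB, 6 GB left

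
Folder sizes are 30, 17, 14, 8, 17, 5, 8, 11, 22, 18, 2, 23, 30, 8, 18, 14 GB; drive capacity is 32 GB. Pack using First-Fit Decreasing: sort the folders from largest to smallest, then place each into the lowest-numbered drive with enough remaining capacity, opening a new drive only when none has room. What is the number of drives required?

Sorted descending: 30, 30, 23, 22, 18, 18, 17, 17, 14, 14, 11, 8, 8, 8, 5, 2.
30 GB → drive 1 (remaining 2 GB)
30 GB → drive 2 (remaining 2 GB)
23 GB → drive 3 (remaining 9 GB)
22 GB → drive 4 (remaining 10 GB)
18 GB → drive 5 (remaining 14 GB)
18 GB → drive 6 (remaining 14 GB)
17 GB → drive 7 (remaining 15 GB)
17 GB → drive 8 (remaining 15 GB)
14 GB → drive 5 (remaining 0 GB)
14 GB → drive 6 (remaining 0 GB)
11 GB → drive 7 (remaining 4 GB)
8 GB → drive 3 (remaining 1 GB)
8 GB → drive 4 (remaining 2 GB)
8 GB → drive 8 (remaining 7 GB)
5 GB → drive 8 (remaining 2 GB)
2 GB → drive 1 (remaining 0 GB)
Final drives: [30,2] [30] [23,8] [22,8] [18,14] [18,14] [17,11] [17,8,5].

8 drives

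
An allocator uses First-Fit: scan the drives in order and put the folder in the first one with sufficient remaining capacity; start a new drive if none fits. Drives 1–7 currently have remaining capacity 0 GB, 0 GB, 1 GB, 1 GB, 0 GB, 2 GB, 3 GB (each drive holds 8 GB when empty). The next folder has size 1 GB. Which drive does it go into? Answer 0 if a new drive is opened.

Drives with room: drive 3 (1 GB), drive 4 (1 GB), drive 6 (2 GB), drive 7 (3 GB).
The first with room is drive 3.

3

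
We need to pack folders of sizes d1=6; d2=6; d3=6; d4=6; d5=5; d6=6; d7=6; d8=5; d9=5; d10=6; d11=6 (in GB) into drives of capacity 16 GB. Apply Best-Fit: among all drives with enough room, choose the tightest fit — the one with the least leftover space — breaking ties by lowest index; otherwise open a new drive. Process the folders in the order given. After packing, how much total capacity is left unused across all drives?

drive 1: place d1 (6 GB), 10 GB left
drive 1: place d2 (6 GB), 4 GB left
drive 2: place d3 (6 GB), 10 GB left
drive 2: place d4 (6 GB), 4 GB left
drive 3: place d5 (5 GB), 11 GB left
drive 3: place d6 (6 GB), 5 GB left
drive 4: place d7 (6 GB), 10 GB left
drive 3: place d8 (5 GB), 0 GB left
drive 4: place d9 (5 GB), 5 GB left
drive 5: place d10 (6 GB), 10 GB left
drive 5: place d11 (6 GB), 4 GB left
5 drives × 16 GB = 80 GB; used 63 GB; unused 17 GB.

17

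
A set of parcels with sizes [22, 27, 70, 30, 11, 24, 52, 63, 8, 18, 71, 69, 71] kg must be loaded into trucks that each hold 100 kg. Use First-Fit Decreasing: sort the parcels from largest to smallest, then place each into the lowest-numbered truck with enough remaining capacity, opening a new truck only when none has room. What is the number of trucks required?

6 trucks

Sorted descending: 71, 71, 70, 69, 63, 52, 30, 27, 24, 22, 18, 11, 8.
truck 1: place 71 kg, 29 kg left
truck 2: place 71 kg, 29 kg left
truck 3: place 70 kg, 30 kg left
truck 4: place 69 kg, 31 kg left
truck 5: place 63 kg, 37 kg left
truck 6: place 52 kg, 48 kg left
truck 3: place 30 kg, 0 kg left
truck 1: place 27 kg, 2 kg left
truck 2: place 24 kg, 5 kg left
truck 4: place 22 kg, 9 kg left
truck 5: place 18 kg, 19 kg left
truck 5: place 11 kg, 8 kg left
truck 4: place 8 kg, 1 kg left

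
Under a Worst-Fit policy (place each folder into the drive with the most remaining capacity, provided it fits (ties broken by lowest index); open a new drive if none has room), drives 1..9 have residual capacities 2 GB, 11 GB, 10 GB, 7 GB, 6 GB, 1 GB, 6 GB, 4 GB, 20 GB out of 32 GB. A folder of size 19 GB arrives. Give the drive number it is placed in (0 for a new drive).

Drives with room: drive 9 (20 GB).
Most room is drive 9 with 20 GB free.

9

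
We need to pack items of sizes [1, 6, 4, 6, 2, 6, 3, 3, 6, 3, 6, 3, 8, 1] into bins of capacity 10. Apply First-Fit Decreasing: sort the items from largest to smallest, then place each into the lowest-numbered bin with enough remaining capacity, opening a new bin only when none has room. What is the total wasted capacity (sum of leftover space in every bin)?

Sorted descending: 8, 6, 6, 6, 6, 6, 4, 3, 3, 3, 3, 2, 1, 1.
bin 1: place 8, 2 left
bin 2: place 6, 4 left
bin 3: place 6, 4 left
bin 4: place 6, 4 left
bin 5: place 6, 4 left
bin 6: place 6, 4 left
bin 2: place 4, 0 left
bin 3: place 3, 1 left
bin 4: place 3, 1 left
bin 5: place 3, 1 left
bin 6: place 3, 1 left
bin 1: place 2, 0 left
bin 3: place 1, 0 left
bin 4: place 1, 0 left
6 bins × 10 = 60; used 58; unused 2.

2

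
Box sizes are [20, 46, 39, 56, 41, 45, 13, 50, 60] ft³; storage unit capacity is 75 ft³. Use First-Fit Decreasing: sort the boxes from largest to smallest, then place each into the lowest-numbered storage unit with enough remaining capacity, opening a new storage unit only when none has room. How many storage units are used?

Sorted descending: 60, 56, 50, 46, 45, 41, 39, 20, 13.
Put 60 ft³ in storage unit 1; 15 ft³ remain.
Put 56 ft³ in storage unit 2; 19 ft³ remain.
Put 50 ft³ in storage unit 3; 25 ft³ remain.
Put 46 ft³ in storage unit 4; 29 ft³ remain.
Put 45 ft³ in storage unit 5; 30 ft³ remain.
Put 41 ft³ in storage unit 6; 34 ft³ remain.
Put 39 ft³ in storage unit 7; 36 ft³ remain.
Put 20 ft³ in storage unit 3; 5 ft³ remain.
Put 13 ft³ in storage unit 1; 2 ft³ remain.

7 storage units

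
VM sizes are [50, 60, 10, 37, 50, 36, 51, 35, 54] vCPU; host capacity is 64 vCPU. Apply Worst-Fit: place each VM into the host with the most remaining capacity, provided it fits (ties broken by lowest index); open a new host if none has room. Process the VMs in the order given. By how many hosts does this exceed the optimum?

0

Worst-Fit: [50,10] [60] [37] [50] [36] [51] [35] [54] → 8 hosts.
8 VMs exceed 32 vCPU (half the capacity), and no two of those can share a host, so at least 8 hosts are needed.
So 8 is already optimal.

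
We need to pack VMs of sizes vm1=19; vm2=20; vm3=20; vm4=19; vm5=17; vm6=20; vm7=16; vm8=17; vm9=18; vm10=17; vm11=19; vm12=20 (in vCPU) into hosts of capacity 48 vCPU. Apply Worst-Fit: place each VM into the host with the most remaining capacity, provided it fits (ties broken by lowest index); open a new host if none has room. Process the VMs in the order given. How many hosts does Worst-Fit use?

6

Put vm1 (19 vCPU) in host 1; 29 vCPU remain.
Put vm2 (20 vCPU) in host 1; 9 vCPU remain.
Put vm3 (20 vCPU) in host 2; 28 vCPU remain.
Put vm4 (19 vCPU) in host 2; 9 vCPU remain.
Put vm5 (17 vCPU) in host 3; 31 vCPU remain.
Put vm6 (20 vCPU) in host 3; 11 vCPU remain.
Put vm7 (16 vCPU) in host 4; 32 vCPU remain.
Put vm8 (17 vCPU) in host 4; 15 vCPU remain.
Put vm9 (18 vCPU) in host 5; 30 vCPU remain.
Put vm10 (17 vCPU) in host 5; 13 vCPU remain.
Put vm11 (19 vCPU) in host 6; 29 vCPU remain.
Put vm12 (20 vCPU) in host 6; 9 vCPU remain.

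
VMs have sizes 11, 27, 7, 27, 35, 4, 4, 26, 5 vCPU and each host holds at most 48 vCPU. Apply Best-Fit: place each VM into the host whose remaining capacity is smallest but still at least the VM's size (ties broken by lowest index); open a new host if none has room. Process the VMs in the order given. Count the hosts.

4

Put 11 vCPU in host 1; 37 vCPU remain.
Put 27 vCPU in host 1; 10 vCPU remain.
Put 7 vCPU in host 1; 3 vCPU remain.
Put 27 vCPU in host 2; 21 vCPU remain.
Put 35 vCPU in host 3; 13 vCPU remain.
Put 4 vCPU in host 3; 9 vCPU remain.
Put 4 vCPU in host 3; 5 vCPU remain.
Put 26 vCPU in host 4; 22 vCPU remain.
Put 5 vCPU in host 3; 0 vCPU remain.
Final hosts: [11,27,7] [27] [35,4,4,5] [26].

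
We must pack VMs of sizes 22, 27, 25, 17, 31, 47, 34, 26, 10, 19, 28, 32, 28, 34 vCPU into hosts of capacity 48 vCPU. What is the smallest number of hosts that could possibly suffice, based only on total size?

8

Total size = 22 + 27 + 25 + 17 + 31 + 47 + 34 + 26 + 10 + 19 + 28 + 32 + 28 + 34 = 380 vCPU.
⌈380 / 48⌉ = 8.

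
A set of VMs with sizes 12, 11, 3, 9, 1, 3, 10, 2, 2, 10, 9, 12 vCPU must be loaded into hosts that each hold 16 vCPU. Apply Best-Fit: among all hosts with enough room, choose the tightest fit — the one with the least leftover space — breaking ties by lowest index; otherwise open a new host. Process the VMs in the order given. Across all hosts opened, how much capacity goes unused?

host 1: place 12 vCPU, 4 vCPU left
host 2: place 11 vCPU, 5 vCPU left
host 1: place 3 vCPU, 1 vCPU left
host 3: place 9 vCPU, 7 vCPU left
host 1: place 1 vCPU, 0 vCPU left
host 2: place 3 vCPU, 2 vCPU left
host 4: place 10 vCPU, 6 vCPU left
host 2: place 2 vCPU, 0 vCPU left
host 4: place 2 vCPU, 4 vCPU left
host 5: place 10 vCPU, 6 vCPU left
host 6: place 9 vCPU, 7 vCPU left
host 7: place 12 vCPU, 4 vCPU left
7 hosts × 16 vCPU = 112 vCPU; used 84 vCPU; unused 28 vCPU.

28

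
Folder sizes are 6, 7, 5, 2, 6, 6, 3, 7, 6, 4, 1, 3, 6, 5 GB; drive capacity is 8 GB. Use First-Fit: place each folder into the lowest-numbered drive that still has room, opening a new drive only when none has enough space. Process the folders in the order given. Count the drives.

10

drive 1: place 6 GB, 2 GB left
drive 2: place 7 GB, 1 GB left
drive 3: place 5 GB, 3 GB left
drive 1: place 2 GB, 0 GB left
drive 4: place 6 GB, 2 GB left
drive 5: place 6 GB, 2 GB left
drive 3: place 3 GB, 0 GB left
drive 6: place 7 GB, 1 GB left
drive 7: place 6 GB, 2 GB left
drive 8: place 4 GB, 4 GB left
drive 2: place 1 GB, 0 GB left
drive 8: place 3 GB, 1 GB left
drive 9: place 6 GB, 2 GB left
drive 10: place 5 GB, 3 GB left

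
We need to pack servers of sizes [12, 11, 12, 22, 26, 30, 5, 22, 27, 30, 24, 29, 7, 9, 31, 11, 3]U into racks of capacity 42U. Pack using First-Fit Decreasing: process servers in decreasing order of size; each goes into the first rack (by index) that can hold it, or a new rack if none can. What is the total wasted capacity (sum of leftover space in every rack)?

Sorted descending: 31, 30, 30, 29, 27, 26, 24, 22, 22, 12, 12, 11, 11, 9, 7, 5, 3.
rack 1: place 31U, 11U left
rack 2: place 30U, 12U left
rack 3: place 30U, 12U left
rack 4: place 29U, 13U left
rack 5: place 27U, 15U left
rack 6: place 26U, 16U left
rack 7: place 24U, 18U left
rack 8: place 22U, 20U left
rack 9: place 22U, 20U left
rack 2: place 12U, 0U left
rack 3: place 12U, 0U left
rack 1: place 11U, 0U left
rack 4: place 11U, 2U left
rack 5: place 9U, 6U left
rack 6: place 7U, 9U left
rack 5: place 5U, 1U left
rack 6: place 3U, 6U left
9 racks × 42U = 378U; used 311U; unused 67U.

67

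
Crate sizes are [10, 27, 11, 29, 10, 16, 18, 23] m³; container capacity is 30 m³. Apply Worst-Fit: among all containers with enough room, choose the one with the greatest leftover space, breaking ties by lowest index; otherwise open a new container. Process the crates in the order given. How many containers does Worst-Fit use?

container 1: place 10 m³, 20 m³ left
container 2: place 27 m³, 3 m³ left
container 1: place 11 m³, 9 m³ left
container 3: place 29 m³, 1 m³ left
container 4: place 10 m³, 20 m³ left
container 4: place 16 m³, 4 m³ left
container 5: place 18 m³, 12 m³ left
container 6: place 23 m³, 7 m³ left

6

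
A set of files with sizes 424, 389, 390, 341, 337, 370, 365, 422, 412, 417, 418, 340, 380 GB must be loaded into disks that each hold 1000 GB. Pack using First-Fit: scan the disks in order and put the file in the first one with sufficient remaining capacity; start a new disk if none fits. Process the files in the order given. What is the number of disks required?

7

424 GB → disk 1 (remaining 576 GB)
389 GB → disk 1 (remaining 187 GB)
390 GB → disk 2 (remaining 610 GB)
341 GB → disk 2 (remaining 269 GB)
337 GB → disk 3 (remaining 663 GB)
370 GB → disk 3 (remaining 293 GB)
365 GB → disk 4 (remaining 635 GB)
422 GB → disk 4 (remaining 213 GB)
412 GB → disk 5 (remaining 588 GB)
417 GB → disk 5 (remaining 171 GB)
418 GB → disk 6 (remaining 582 GB)
340 GB → disk 6 (remaining 242 GB)
380 GB → disk 7 (remaining 620 GB)
Final disks: [424,389] [390,341] [337,370] [365,422] [412,417] [418,340] [380].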